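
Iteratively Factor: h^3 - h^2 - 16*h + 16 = (h - 1)*(h^2 - 16) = (h - 4)*(h - 1)*(h + 4)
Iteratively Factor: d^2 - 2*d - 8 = (d - 4)*(d + 2)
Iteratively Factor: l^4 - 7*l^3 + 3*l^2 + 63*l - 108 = (l - 4)*(l^3 - 3*l^2 - 9*l + 27) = (l - 4)*(l - 3)*(l^2 - 9) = (l - 4)*(l - 3)^2*(l + 3)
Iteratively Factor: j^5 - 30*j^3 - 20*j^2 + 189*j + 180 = (j - 5)*(j^4 + 5*j^3 - 5*j^2 - 45*j - 36) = (j - 5)*(j + 4)*(j^3 + j^2 - 9*j - 9) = (j - 5)*(j + 3)*(j + 4)*(j^2 - 2*j - 3) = (j - 5)*(j + 1)*(j + 3)*(j + 4)*(j - 3)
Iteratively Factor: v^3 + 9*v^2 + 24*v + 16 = (v + 4)*(v^2 + 5*v + 4) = (v + 1)*(v + 4)*(v + 4)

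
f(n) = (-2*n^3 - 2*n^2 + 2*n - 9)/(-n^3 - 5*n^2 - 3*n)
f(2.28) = 0.86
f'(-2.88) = 3.86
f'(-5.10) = 10.72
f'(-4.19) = 530.76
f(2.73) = 0.90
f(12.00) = 1.50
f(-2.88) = -1.84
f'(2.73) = 0.10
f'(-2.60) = 3.06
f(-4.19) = -57.33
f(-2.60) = -0.88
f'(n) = (-6*n^2 - 4*n + 2)/(-n^3 - 5*n^2 - 3*n) + (3*n^2 + 10*n + 3)*(-2*n^3 - 2*n^2 + 2*n - 9)/(-n^3 - 5*n^2 - 3*n)^2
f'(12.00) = 0.03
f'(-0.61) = 551.30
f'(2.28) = 0.06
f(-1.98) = 0.89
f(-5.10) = 10.84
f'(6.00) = 0.08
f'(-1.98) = 3.07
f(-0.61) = -53.49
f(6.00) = 1.21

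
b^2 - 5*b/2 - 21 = (b - 6)*(b + 7/2)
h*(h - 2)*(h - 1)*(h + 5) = h^4 + 2*h^3 - 13*h^2 + 10*h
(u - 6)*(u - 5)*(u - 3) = u^3 - 14*u^2 + 63*u - 90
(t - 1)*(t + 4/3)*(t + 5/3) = t^3 + 2*t^2 - 7*t/9 - 20/9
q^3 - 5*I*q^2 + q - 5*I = (q - 5*I)*(q - I)*(q + I)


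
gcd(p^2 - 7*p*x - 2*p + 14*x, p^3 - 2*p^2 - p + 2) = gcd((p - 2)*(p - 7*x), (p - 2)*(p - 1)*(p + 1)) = p - 2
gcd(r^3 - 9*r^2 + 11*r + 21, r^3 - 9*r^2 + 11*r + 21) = r^3 - 9*r^2 + 11*r + 21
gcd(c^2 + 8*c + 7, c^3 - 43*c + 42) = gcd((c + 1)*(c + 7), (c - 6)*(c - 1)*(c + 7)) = c + 7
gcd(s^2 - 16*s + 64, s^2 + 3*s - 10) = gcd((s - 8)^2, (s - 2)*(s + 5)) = 1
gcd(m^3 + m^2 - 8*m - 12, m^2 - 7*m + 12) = m - 3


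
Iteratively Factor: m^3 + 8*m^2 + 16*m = (m + 4)*(m^2 + 4*m) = m*(m + 4)*(m + 4)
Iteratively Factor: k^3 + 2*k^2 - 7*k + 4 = (k + 4)*(k^2 - 2*k + 1) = (k - 1)*(k + 4)*(k - 1)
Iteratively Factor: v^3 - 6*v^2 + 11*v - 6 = (v - 3)*(v^2 - 3*v + 2) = (v - 3)*(v - 2)*(v - 1)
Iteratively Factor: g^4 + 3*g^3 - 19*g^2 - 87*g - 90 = (g + 3)*(g^3 - 19*g - 30) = (g - 5)*(g + 3)*(g^2 + 5*g + 6) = (g - 5)*(g + 3)^2*(g + 2)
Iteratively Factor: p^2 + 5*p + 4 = (p + 4)*(p + 1)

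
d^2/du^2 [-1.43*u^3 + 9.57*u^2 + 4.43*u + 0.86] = 19.14 - 8.58*u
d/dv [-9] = 0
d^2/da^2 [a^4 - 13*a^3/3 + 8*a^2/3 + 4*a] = 12*a^2 - 26*a + 16/3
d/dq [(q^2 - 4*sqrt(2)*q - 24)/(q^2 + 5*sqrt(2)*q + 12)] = 9*(sqrt(2)*q^2 + 8*q + 8*sqrt(2))/(q^4 + 10*sqrt(2)*q^3 + 74*q^2 + 120*sqrt(2)*q + 144)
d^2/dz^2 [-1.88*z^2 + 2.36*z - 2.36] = -3.76000000000000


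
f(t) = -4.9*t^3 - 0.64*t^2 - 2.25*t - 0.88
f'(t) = -14.7*t^2 - 1.28*t - 2.25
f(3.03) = -149.88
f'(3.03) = -141.09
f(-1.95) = 37.41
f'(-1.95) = -55.65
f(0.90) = -7.00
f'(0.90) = -15.31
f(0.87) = -6.55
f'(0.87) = -14.49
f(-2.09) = 45.76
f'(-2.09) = -63.79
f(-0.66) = 1.73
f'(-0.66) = -7.81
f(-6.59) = 1388.49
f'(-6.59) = -632.21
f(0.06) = -1.02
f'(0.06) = -2.38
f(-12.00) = 8401.16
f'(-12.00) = -2103.69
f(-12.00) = 8401.16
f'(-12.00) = -2103.69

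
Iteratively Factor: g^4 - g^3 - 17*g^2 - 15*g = (g + 3)*(g^3 - 4*g^2 - 5*g) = (g + 1)*(g + 3)*(g^2 - 5*g) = g*(g + 1)*(g + 3)*(g - 5)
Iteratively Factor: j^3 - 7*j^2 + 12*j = (j - 4)*(j^2 - 3*j) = (j - 4)*(j - 3)*(j)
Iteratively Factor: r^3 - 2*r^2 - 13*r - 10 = (r + 1)*(r^2 - 3*r - 10) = (r + 1)*(r + 2)*(r - 5)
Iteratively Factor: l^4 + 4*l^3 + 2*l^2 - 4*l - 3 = (l + 1)*(l^3 + 3*l^2 - l - 3) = (l + 1)^2*(l^2 + 2*l - 3) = (l - 1)*(l + 1)^2*(l + 3)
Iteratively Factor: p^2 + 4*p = (p)*(p + 4)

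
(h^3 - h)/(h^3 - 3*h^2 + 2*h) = (h + 1)/(h - 2)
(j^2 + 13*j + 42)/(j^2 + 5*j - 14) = (j + 6)/(j - 2)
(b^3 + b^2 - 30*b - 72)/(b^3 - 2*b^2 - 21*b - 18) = (b + 4)/(b + 1)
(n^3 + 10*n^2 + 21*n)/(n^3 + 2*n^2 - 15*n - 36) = n*(n + 7)/(n^2 - n - 12)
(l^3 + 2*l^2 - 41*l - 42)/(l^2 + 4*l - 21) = (l^2 - 5*l - 6)/(l - 3)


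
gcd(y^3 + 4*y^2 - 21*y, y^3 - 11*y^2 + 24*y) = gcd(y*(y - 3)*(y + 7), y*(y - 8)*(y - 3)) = y^2 - 3*y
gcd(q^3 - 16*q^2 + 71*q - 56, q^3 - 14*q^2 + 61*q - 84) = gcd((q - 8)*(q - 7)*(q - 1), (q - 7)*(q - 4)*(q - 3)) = q - 7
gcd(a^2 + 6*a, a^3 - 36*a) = a^2 + 6*a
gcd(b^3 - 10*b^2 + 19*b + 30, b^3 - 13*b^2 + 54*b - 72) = b - 6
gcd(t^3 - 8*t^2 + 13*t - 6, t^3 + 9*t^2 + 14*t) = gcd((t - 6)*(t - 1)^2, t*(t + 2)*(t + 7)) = 1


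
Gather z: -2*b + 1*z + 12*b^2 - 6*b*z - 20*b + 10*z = 12*b^2 - 22*b + z*(11 - 6*b)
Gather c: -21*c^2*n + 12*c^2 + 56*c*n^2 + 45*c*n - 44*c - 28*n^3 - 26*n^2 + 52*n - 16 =c^2*(12 - 21*n) + c*(56*n^2 + 45*n - 44) - 28*n^3 - 26*n^2 + 52*n - 16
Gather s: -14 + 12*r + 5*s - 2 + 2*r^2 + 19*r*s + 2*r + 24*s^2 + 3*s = 2*r^2 + 14*r + 24*s^2 + s*(19*r + 8) - 16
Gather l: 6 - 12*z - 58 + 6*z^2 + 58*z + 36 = 6*z^2 + 46*z - 16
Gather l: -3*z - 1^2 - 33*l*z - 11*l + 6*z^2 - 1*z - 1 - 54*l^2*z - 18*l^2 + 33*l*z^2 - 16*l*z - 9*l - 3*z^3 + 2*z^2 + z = l^2*(-54*z - 18) + l*(33*z^2 - 49*z - 20) - 3*z^3 + 8*z^2 - 3*z - 2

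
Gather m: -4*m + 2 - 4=-4*m - 2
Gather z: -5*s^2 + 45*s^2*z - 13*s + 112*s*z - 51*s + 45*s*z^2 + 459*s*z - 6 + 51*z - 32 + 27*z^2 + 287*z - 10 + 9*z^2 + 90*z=-5*s^2 - 64*s + z^2*(45*s + 36) + z*(45*s^2 + 571*s + 428) - 48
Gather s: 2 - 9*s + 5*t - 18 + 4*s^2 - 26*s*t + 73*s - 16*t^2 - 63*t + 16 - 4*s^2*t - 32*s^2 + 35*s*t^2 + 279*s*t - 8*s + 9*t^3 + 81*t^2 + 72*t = s^2*(-4*t - 28) + s*(35*t^2 + 253*t + 56) + 9*t^3 + 65*t^2 + 14*t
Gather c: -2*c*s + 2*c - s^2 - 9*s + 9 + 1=c*(2 - 2*s) - s^2 - 9*s + 10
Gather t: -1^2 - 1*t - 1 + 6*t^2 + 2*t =6*t^2 + t - 2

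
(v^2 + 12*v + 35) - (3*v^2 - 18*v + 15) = -2*v^2 + 30*v + 20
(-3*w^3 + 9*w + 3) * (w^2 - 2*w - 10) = -3*w^5 + 6*w^4 + 39*w^3 - 15*w^2 - 96*w - 30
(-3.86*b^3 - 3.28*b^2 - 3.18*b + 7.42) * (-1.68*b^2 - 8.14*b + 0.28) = 6.4848*b^5 + 36.9308*b^4 + 30.9608*b^3 + 12.5012*b^2 - 61.2892*b + 2.0776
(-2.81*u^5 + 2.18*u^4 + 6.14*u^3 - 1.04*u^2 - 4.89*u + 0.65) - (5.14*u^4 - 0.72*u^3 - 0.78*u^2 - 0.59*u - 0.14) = -2.81*u^5 - 2.96*u^4 + 6.86*u^3 - 0.26*u^2 - 4.3*u + 0.79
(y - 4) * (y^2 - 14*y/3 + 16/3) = y^3 - 26*y^2/3 + 24*y - 64/3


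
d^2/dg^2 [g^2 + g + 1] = 2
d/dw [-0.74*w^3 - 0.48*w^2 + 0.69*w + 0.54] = -2.22*w^2 - 0.96*w + 0.69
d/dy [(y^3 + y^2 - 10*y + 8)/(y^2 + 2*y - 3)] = (y^2 + 6*y + 14)/(y^2 + 6*y + 9)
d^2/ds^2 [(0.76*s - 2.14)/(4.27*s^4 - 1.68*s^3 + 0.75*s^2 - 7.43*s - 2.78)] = (166.284048*s^7 - 867.599096*s^6 + 488.018664*s^5 - 56.914116*s^4 + 477.032688*s^3 - 514.927572*s^2 + 141.026436*s - 276.59698)/(77.854483*s^12 - 91.893816*s^11 + 77.178969*s^10 - 443.434173*s^9 + 181.292727*s^8 - 88.858098*s^7 + 686.810928*s^6 + 259.437327*s^5 + 10.314147*s^4 - 356.174243*s^3 - 443.019966*s^2 - 172.266036*s - 21.484952)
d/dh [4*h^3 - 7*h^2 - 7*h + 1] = 12*h^2 - 14*h - 7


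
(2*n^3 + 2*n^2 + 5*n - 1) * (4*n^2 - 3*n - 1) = 8*n^5 + 2*n^4 + 12*n^3 - 21*n^2 - 2*n + 1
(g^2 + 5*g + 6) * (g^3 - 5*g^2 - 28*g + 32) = g^5 - 47*g^3 - 138*g^2 - 8*g + 192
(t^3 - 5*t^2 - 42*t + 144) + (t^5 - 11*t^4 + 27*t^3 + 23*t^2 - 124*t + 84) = t^5 - 11*t^4 + 28*t^3 + 18*t^2 - 166*t + 228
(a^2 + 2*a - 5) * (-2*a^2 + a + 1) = -2*a^4 - 3*a^3 + 13*a^2 - 3*a - 5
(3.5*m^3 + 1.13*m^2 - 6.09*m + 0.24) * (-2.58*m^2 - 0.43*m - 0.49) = -9.03*m^5 - 4.4204*m^4 + 13.5113*m^3 + 1.4458*m^2 + 2.8809*m - 0.1176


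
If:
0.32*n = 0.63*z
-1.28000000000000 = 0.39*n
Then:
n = -3.28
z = -1.67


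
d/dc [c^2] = 2*c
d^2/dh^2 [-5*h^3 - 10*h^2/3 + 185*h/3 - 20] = -30*h - 20/3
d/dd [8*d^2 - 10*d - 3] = 16*d - 10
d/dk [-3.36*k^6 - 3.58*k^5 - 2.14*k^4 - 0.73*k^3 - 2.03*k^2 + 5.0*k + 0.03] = -20.16*k^5 - 17.9*k^4 - 8.56*k^3 - 2.19*k^2 - 4.06*k + 5.0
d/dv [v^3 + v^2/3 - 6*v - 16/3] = 3*v^2 + 2*v/3 - 6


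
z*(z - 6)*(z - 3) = z^3 - 9*z^2 + 18*z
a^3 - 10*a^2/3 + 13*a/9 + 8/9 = (a - 8/3)*(a - 1)*(a + 1/3)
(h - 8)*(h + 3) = h^2 - 5*h - 24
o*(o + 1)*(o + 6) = o^3 + 7*o^2 + 6*o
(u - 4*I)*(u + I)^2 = u^3 - 2*I*u^2 + 7*u + 4*I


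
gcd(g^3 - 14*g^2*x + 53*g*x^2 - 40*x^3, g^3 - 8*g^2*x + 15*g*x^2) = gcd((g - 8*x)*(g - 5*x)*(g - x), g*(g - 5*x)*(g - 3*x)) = -g + 5*x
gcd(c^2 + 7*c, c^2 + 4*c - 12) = 1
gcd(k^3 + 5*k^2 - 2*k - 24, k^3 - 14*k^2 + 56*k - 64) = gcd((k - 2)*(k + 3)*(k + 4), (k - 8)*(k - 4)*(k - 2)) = k - 2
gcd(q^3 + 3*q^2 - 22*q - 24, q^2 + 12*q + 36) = q + 6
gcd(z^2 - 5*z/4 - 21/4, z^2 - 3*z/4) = 1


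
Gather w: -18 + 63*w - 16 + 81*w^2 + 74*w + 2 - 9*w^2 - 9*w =72*w^2 + 128*w - 32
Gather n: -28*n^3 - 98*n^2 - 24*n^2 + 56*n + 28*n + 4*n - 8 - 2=-28*n^3 - 122*n^2 + 88*n - 10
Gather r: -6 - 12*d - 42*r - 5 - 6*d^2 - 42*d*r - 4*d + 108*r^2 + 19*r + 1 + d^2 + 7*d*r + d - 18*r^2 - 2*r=-5*d^2 - 15*d + 90*r^2 + r*(-35*d - 25) - 10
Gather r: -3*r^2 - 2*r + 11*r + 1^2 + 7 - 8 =-3*r^2 + 9*r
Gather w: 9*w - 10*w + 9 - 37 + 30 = 2 - w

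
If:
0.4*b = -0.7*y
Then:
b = -1.75*y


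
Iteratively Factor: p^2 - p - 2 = (p - 2)*(p + 1)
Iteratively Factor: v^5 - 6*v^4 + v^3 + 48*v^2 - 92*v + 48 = (v - 1)*(v^4 - 5*v^3 - 4*v^2 + 44*v - 48) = (v - 2)*(v - 1)*(v^3 - 3*v^2 - 10*v + 24) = (v - 2)^2*(v - 1)*(v^2 - v - 12) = (v - 4)*(v - 2)^2*(v - 1)*(v + 3)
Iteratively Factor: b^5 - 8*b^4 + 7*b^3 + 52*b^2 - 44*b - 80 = (b + 2)*(b^4 - 10*b^3 + 27*b^2 - 2*b - 40) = (b - 2)*(b + 2)*(b^3 - 8*b^2 + 11*b + 20) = (b - 4)*(b - 2)*(b + 2)*(b^2 - 4*b - 5) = (b - 5)*(b - 4)*(b - 2)*(b + 2)*(b + 1)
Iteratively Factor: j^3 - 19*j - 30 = (j - 5)*(j^2 + 5*j + 6) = (j - 5)*(j + 3)*(j + 2)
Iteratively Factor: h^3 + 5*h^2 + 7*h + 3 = (h + 1)*(h^2 + 4*h + 3) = (h + 1)*(h + 3)*(h + 1)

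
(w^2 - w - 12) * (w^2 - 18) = w^4 - w^3 - 30*w^2 + 18*w + 216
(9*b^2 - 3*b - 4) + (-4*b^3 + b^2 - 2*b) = -4*b^3 + 10*b^2 - 5*b - 4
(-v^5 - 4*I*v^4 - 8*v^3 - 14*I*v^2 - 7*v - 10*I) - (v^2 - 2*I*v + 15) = -v^5 - 4*I*v^4 - 8*v^3 - v^2 - 14*I*v^2 - 7*v + 2*I*v - 15 - 10*I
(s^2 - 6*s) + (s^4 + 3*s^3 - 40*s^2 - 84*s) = s^4 + 3*s^3 - 39*s^2 - 90*s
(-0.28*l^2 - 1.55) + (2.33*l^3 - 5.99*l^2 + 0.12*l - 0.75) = 2.33*l^3 - 6.27*l^2 + 0.12*l - 2.3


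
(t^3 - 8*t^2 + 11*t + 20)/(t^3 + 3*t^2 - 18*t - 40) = (t^2 - 4*t - 5)/(t^2 + 7*t + 10)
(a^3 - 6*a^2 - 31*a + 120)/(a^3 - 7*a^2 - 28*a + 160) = (a - 3)/(a - 4)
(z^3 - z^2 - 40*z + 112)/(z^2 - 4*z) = z + 3 - 28/z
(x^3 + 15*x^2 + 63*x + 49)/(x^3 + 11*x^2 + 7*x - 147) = (x + 1)/(x - 3)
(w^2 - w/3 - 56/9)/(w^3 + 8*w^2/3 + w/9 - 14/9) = (3*w - 8)/(3*w^2 + w - 2)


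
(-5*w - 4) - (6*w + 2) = -11*w - 6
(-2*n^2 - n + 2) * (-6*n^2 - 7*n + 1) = 12*n^4 + 20*n^3 - 7*n^2 - 15*n + 2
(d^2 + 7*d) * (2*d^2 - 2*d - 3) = 2*d^4 + 12*d^3 - 17*d^2 - 21*d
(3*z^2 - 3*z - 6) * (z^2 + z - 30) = 3*z^4 - 99*z^2 + 84*z + 180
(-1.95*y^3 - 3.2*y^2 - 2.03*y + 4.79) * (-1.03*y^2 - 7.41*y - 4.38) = 2.0085*y^5 + 17.7455*y^4 + 34.3439*y^3 + 24.1246*y^2 - 26.6025*y - 20.9802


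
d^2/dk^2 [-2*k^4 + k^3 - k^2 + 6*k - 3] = -24*k^2 + 6*k - 2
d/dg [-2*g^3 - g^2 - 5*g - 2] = -6*g^2 - 2*g - 5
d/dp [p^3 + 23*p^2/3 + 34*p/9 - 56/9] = 3*p^2 + 46*p/3 + 34/9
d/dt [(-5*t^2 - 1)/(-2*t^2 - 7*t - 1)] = (35*t^2 + 6*t - 7)/(4*t^4 + 28*t^3 + 53*t^2 + 14*t + 1)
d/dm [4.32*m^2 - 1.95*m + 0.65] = 8.64*m - 1.95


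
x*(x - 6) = x^2 - 6*x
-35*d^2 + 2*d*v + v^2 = (-5*d + v)*(7*d + v)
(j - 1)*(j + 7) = j^2 + 6*j - 7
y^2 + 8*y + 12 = (y + 2)*(y + 6)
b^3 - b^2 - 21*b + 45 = (b - 3)^2*(b + 5)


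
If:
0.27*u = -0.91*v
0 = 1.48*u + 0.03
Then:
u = -0.02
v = 0.01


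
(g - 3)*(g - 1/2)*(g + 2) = g^3 - 3*g^2/2 - 11*g/2 + 3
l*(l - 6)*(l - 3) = l^3 - 9*l^2 + 18*l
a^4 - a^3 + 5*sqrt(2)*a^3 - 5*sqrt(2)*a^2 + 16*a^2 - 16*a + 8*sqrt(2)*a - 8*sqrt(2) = (a - 1)*(a + sqrt(2))*(a + 2*sqrt(2))^2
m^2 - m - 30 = (m - 6)*(m + 5)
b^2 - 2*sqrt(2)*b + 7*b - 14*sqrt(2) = (b + 7)*(b - 2*sqrt(2))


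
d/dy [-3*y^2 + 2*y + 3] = 2 - 6*y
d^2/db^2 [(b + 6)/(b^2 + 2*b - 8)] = 2*(4*(b + 1)^2*(b + 6) - (3*b + 8)*(b^2 + 2*b - 8))/(b^2 + 2*b - 8)^3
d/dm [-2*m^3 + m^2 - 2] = 2*m*(1 - 3*m)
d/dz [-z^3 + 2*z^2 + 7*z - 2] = -3*z^2 + 4*z + 7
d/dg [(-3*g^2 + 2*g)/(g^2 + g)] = -5/(g^2 + 2*g + 1)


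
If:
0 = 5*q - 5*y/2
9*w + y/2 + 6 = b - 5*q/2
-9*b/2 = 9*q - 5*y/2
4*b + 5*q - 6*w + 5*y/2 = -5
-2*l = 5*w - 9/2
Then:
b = 216/253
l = 2084/759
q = -243/253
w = -301/1518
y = -486/253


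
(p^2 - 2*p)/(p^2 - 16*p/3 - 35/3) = 3*p*(2 - p)/(-3*p^2 + 16*p + 35)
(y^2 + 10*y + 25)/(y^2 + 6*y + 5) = (y + 5)/(y + 1)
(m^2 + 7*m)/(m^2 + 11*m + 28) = m/(m + 4)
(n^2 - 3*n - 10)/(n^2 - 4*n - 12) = (n - 5)/(n - 6)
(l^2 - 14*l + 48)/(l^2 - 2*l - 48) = (l - 6)/(l + 6)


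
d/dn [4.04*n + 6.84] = 4.04000000000000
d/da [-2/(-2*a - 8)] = -1/(a + 4)^2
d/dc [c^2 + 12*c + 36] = 2*c + 12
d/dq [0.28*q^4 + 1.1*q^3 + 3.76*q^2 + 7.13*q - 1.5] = 1.12*q^3 + 3.3*q^2 + 7.52*q + 7.13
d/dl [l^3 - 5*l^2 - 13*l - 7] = 3*l^2 - 10*l - 13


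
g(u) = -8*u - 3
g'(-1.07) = -8.00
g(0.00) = -3.00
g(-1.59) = 9.72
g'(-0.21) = -8.00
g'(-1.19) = -8.00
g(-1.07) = 5.56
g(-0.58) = 1.64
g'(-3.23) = -8.00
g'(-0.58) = -8.00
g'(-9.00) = -8.00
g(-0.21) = -1.32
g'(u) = -8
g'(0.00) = -8.00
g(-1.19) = 6.52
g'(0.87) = -8.00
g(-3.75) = 27.00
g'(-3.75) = -8.00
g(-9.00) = 69.00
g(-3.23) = 22.84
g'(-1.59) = -8.00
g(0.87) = -9.96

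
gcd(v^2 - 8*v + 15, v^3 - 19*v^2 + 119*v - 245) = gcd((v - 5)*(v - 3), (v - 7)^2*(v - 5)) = v - 5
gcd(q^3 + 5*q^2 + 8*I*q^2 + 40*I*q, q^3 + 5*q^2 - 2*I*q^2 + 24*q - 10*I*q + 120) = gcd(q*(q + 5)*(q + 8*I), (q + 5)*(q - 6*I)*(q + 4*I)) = q + 5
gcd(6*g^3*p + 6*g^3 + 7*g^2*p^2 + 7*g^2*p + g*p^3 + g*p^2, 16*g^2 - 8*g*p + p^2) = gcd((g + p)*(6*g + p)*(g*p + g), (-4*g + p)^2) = 1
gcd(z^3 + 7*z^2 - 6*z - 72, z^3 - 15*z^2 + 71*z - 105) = z - 3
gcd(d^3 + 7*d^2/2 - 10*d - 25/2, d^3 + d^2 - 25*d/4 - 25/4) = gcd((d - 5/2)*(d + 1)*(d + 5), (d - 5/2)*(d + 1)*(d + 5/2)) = d^2 - 3*d/2 - 5/2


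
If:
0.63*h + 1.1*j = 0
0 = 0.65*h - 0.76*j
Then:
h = 0.00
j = 0.00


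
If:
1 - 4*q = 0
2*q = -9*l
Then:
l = -1/18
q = 1/4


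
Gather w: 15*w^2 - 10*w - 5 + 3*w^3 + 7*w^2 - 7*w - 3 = 3*w^3 + 22*w^2 - 17*w - 8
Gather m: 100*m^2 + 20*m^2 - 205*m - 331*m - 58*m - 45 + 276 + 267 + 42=120*m^2 - 594*m + 540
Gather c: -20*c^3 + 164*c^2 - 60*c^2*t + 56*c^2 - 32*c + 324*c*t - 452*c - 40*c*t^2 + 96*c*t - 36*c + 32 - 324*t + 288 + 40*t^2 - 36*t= -20*c^3 + c^2*(220 - 60*t) + c*(-40*t^2 + 420*t - 520) + 40*t^2 - 360*t + 320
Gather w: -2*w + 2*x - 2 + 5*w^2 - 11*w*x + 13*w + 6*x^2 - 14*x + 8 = 5*w^2 + w*(11 - 11*x) + 6*x^2 - 12*x + 6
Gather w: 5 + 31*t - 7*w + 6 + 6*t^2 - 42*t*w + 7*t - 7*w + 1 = 6*t^2 + 38*t + w*(-42*t - 14) + 12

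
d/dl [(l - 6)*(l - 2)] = 2*l - 8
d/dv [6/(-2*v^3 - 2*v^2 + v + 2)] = 6*(6*v^2 + 4*v - 1)/(2*v^3 + 2*v^2 - v - 2)^2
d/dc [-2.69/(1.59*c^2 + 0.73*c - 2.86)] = (8.5542*c + 1.9637)/(1.59*c^2 + 0.73*c - 2.86)^2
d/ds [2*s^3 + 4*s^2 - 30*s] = 6*s^2 + 8*s - 30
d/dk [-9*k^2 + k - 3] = 1 - 18*k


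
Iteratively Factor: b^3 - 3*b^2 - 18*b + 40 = (b + 4)*(b^2 - 7*b + 10) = (b - 5)*(b + 4)*(b - 2)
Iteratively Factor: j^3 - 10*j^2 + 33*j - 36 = (j - 4)*(j^2 - 6*j + 9) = (j - 4)*(j - 3)*(j - 3)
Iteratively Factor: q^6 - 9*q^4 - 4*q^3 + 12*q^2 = (q - 1)*(q^5 + q^4 - 8*q^3 - 12*q^2) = q*(q - 1)*(q^4 + q^3 - 8*q^2 - 12*q) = q*(q - 3)*(q - 1)*(q^3 + 4*q^2 + 4*q) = q*(q - 3)*(q - 1)*(q + 2)*(q^2 + 2*q) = q^2*(q - 3)*(q - 1)*(q + 2)*(q + 2)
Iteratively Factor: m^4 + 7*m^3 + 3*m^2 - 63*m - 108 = (m + 3)*(m^3 + 4*m^2 - 9*m - 36) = (m - 3)*(m + 3)*(m^2 + 7*m + 12) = (m - 3)*(m + 3)^2*(m + 4)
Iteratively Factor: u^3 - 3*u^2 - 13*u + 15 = (u + 3)*(u^2 - 6*u + 5) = (u - 5)*(u + 3)*(u - 1)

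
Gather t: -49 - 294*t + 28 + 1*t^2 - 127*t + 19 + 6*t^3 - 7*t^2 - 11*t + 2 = 6*t^3 - 6*t^2 - 432*t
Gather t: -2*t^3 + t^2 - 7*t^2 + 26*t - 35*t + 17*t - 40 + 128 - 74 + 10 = -2*t^3 - 6*t^2 + 8*t + 24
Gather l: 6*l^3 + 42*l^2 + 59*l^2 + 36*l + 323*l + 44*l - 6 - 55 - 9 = 6*l^3 + 101*l^2 + 403*l - 70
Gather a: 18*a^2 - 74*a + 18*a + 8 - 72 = 18*a^2 - 56*a - 64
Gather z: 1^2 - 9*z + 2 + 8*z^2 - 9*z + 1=8*z^2 - 18*z + 4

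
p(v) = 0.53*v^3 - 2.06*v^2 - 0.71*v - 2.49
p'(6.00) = 31.81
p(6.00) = 33.57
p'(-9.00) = 165.16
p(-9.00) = -549.33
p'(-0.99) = 4.93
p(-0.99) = -4.32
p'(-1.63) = 10.23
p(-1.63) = -9.10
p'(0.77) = -2.94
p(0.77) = -4.02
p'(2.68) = -0.33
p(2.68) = -8.99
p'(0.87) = -3.09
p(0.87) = -4.32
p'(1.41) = -3.36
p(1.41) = -6.10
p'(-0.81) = 3.67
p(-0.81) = -3.55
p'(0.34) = -1.93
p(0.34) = -2.95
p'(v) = 1.59*v^2 - 4.12*v - 0.71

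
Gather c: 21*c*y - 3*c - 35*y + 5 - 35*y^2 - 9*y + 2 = c*(21*y - 3) - 35*y^2 - 44*y + 7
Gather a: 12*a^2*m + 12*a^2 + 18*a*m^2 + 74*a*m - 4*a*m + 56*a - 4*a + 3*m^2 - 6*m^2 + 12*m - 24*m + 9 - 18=a^2*(12*m + 12) + a*(18*m^2 + 70*m + 52) - 3*m^2 - 12*m - 9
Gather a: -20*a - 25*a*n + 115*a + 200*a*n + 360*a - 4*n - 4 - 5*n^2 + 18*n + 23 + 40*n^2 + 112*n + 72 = a*(175*n + 455) + 35*n^2 + 126*n + 91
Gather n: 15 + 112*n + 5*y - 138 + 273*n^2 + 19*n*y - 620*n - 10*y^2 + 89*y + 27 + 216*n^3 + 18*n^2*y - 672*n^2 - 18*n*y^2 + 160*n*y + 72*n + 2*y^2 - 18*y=216*n^3 + n^2*(18*y - 399) + n*(-18*y^2 + 179*y - 436) - 8*y^2 + 76*y - 96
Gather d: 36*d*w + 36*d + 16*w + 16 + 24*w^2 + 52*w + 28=d*(36*w + 36) + 24*w^2 + 68*w + 44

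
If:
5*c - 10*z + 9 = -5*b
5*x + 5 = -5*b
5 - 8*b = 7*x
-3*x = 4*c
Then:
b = 12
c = 39/4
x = -13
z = 471/40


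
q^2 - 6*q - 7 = (q - 7)*(q + 1)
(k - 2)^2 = k^2 - 4*k + 4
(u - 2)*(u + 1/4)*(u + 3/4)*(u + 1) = u^4 - 45*u^2/16 - 35*u/16 - 3/8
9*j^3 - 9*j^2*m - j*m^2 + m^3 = (-3*j + m)*(-j + m)*(3*j + m)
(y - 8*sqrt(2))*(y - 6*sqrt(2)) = y^2 - 14*sqrt(2)*y + 96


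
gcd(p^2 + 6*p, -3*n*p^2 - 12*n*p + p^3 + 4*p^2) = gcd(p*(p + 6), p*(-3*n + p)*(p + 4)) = p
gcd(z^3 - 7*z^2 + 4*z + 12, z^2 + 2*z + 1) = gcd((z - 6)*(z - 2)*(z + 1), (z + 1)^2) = z + 1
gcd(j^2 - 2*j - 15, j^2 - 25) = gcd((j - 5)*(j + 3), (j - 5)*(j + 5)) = j - 5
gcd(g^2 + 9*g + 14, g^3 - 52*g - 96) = g + 2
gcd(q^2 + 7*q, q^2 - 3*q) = q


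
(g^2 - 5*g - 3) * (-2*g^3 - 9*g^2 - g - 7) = -2*g^5 + g^4 + 50*g^3 + 25*g^2 + 38*g + 21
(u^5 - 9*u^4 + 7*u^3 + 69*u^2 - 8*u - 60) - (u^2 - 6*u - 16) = u^5 - 9*u^4 + 7*u^3 + 68*u^2 - 2*u - 44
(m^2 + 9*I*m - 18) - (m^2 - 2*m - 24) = 2*m + 9*I*m + 6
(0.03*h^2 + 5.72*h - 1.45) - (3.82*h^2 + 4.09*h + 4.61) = -3.79*h^2 + 1.63*h - 6.06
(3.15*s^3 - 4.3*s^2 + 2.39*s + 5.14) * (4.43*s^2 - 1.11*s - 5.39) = 13.9545*s^5 - 22.5455*s^4 - 1.6178*s^3 + 43.2943*s^2 - 18.5875*s - 27.7046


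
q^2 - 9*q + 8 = (q - 8)*(q - 1)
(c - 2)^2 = c^2 - 4*c + 4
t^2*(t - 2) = t^3 - 2*t^2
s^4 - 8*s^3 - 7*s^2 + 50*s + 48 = (s - 8)*(s - 3)*(s + 1)*(s + 2)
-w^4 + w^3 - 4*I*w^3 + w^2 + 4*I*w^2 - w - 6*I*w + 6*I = (w + 2*I)*(w + 3*I)*(I*w + 1)*(I*w - I)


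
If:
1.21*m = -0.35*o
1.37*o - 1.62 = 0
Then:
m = -0.34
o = 1.18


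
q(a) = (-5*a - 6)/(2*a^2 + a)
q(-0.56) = -47.62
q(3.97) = -0.73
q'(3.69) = 0.24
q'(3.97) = 0.21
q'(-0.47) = -3861.73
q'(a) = (-5*a - 6)*(-4*a - 1)/(2*a^2 + a)^2 - 5/(2*a^2 + a)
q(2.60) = -1.18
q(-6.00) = 0.36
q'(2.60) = 0.52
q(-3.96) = 0.50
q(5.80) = -0.48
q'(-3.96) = 0.09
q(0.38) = -11.81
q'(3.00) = 0.38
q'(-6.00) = 0.05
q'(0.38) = 37.03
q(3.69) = -0.79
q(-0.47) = 129.43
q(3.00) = -1.00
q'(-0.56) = -953.09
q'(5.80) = 0.09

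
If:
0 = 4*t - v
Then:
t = v/4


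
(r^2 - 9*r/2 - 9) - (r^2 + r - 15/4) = -11*r/2 - 21/4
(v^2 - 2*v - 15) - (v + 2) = v^2 - 3*v - 17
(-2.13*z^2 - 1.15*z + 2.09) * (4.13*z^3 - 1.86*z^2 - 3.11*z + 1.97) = -8.7969*z^5 - 0.787699999999999*z^4 + 17.395*z^3 - 4.507*z^2 - 8.7654*z + 4.1173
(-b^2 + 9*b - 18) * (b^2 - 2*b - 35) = -b^4 + 11*b^3 - b^2 - 279*b + 630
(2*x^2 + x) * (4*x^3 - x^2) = 8*x^5 + 2*x^4 - x^3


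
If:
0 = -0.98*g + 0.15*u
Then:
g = 0.153061224489796*u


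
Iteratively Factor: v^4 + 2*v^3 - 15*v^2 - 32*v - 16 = (v + 1)*(v^3 + v^2 - 16*v - 16) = (v + 1)*(v + 4)*(v^2 - 3*v - 4) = (v - 4)*(v + 1)*(v + 4)*(v + 1)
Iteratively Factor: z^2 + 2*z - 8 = (z - 2)*(z + 4)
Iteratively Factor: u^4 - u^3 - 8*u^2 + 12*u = (u)*(u^3 - u^2 - 8*u + 12) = u*(u - 2)*(u^2 + u - 6) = u*(u - 2)^2*(u + 3)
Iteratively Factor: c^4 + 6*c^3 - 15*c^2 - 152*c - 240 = (c + 4)*(c^3 + 2*c^2 - 23*c - 60) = (c - 5)*(c + 4)*(c^2 + 7*c + 12) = (c - 5)*(c + 4)^2*(c + 3)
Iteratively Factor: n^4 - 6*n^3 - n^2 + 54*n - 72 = (n - 3)*(n^3 - 3*n^2 - 10*n + 24) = (n - 4)*(n - 3)*(n^2 + n - 6) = (n - 4)*(n - 3)*(n + 3)*(n - 2)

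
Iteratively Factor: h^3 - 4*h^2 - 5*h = (h + 1)*(h^2 - 5*h) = (h - 5)*(h + 1)*(h)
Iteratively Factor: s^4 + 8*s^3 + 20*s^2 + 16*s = (s + 2)*(s^3 + 6*s^2 + 8*s) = (s + 2)*(s + 4)*(s^2 + 2*s) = (s + 2)^2*(s + 4)*(s)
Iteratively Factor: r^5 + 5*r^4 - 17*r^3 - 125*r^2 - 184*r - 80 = (r + 4)*(r^4 + r^3 - 21*r^2 - 41*r - 20) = (r - 5)*(r + 4)*(r^3 + 6*r^2 + 9*r + 4) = (r - 5)*(r + 1)*(r + 4)*(r^2 + 5*r + 4) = (r - 5)*(r + 1)^2*(r + 4)*(r + 4)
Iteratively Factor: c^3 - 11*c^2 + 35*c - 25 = (c - 1)*(c^2 - 10*c + 25) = (c - 5)*(c - 1)*(c - 5)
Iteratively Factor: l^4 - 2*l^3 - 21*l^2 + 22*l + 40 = (l + 4)*(l^3 - 6*l^2 + 3*l + 10) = (l - 2)*(l + 4)*(l^2 - 4*l - 5) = (l - 5)*(l - 2)*(l + 4)*(l + 1)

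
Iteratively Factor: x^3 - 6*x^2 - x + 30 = (x - 3)*(x^2 - 3*x - 10) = (x - 3)*(x + 2)*(x - 5)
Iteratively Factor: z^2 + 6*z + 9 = (z + 3)*(z + 3)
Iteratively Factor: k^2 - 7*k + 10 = (k - 2)*(k - 5)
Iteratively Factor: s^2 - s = (s)*(s - 1)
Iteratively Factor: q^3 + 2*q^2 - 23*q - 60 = (q + 3)*(q^2 - q - 20) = (q + 3)*(q + 4)*(q - 5)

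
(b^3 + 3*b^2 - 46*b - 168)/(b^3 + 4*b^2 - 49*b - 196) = (b + 6)/(b + 7)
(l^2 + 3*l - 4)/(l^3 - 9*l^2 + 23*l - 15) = (l + 4)/(l^2 - 8*l + 15)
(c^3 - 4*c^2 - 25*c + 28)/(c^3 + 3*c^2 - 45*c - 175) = (c^2 + 3*c - 4)/(c^2 + 10*c + 25)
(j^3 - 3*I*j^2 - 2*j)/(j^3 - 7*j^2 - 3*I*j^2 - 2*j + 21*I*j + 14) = j/(j - 7)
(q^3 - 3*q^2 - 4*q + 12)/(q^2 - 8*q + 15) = (q^2 - 4)/(q - 5)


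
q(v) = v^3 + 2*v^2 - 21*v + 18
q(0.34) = 11.13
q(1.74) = -7.22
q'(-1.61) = -19.66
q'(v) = 3*v^2 + 4*v - 21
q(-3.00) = 72.00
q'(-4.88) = 30.92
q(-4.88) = 51.89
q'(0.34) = -19.29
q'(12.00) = 459.00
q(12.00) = 1782.00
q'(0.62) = -17.37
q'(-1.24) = -21.35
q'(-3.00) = -6.00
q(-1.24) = 45.21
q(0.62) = 5.99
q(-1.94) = 58.97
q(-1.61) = 52.82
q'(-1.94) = -17.47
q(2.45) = -6.74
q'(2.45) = 6.81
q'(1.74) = -4.96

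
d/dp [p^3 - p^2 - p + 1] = 3*p^2 - 2*p - 1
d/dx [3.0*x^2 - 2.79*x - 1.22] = 6.0*x - 2.79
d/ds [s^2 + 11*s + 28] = 2*s + 11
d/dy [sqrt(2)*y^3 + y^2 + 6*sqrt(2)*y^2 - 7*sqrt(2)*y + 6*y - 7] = 3*sqrt(2)*y^2 + 2*y + 12*sqrt(2)*y - 7*sqrt(2) + 6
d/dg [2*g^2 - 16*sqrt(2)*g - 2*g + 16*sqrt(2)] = 4*g - 16*sqrt(2) - 2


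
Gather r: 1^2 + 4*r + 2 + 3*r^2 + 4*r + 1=3*r^2 + 8*r + 4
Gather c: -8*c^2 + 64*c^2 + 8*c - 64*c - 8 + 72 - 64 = 56*c^2 - 56*c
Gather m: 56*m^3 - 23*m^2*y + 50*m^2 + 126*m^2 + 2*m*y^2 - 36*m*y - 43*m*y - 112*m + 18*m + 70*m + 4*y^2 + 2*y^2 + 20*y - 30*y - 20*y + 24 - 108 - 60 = 56*m^3 + m^2*(176 - 23*y) + m*(2*y^2 - 79*y - 24) + 6*y^2 - 30*y - 144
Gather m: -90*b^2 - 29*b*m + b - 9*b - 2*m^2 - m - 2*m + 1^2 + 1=-90*b^2 - 8*b - 2*m^2 + m*(-29*b - 3) + 2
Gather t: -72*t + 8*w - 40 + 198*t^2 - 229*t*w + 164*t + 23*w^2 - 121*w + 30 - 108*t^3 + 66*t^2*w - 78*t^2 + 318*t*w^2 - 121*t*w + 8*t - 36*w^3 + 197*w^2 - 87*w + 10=-108*t^3 + t^2*(66*w + 120) + t*(318*w^2 - 350*w + 100) - 36*w^3 + 220*w^2 - 200*w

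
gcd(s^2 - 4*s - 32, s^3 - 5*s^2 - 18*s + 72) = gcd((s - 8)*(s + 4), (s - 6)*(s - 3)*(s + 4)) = s + 4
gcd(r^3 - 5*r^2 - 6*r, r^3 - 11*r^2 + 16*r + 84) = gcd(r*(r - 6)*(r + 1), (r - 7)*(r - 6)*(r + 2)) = r - 6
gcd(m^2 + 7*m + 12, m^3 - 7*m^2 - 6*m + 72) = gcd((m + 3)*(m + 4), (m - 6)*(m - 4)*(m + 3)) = m + 3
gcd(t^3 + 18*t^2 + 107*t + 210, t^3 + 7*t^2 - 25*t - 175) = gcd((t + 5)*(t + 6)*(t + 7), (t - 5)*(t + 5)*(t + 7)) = t^2 + 12*t + 35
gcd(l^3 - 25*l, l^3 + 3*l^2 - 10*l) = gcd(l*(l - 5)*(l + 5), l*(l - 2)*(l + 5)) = l^2 + 5*l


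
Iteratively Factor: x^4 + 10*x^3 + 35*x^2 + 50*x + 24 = (x + 4)*(x^3 + 6*x^2 + 11*x + 6) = (x + 1)*(x + 4)*(x^2 + 5*x + 6) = (x + 1)*(x + 3)*(x + 4)*(x + 2)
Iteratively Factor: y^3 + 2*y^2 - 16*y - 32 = (y - 4)*(y^2 + 6*y + 8) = (y - 4)*(y + 4)*(y + 2)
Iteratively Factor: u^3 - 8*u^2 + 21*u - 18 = (u - 2)*(u^2 - 6*u + 9) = (u - 3)*(u - 2)*(u - 3)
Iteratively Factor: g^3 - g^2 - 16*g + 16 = (g - 4)*(g^2 + 3*g - 4) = (g - 4)*(g + 4)*(g - 1)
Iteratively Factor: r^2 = (r)*(r)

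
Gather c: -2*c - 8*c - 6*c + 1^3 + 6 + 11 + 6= 24 - 16*c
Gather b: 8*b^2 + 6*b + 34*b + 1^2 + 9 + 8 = 8*b^2 + 40*b + 18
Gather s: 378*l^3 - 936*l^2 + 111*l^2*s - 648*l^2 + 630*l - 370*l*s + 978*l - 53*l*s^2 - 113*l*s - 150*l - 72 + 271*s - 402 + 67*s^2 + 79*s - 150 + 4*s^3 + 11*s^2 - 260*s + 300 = 378*l^3 - 1584*l^2 + 1458*l + 4*s^3 + s^2*(78 - 53*l) + s*(111*l^2 - 483*l + 90) - 324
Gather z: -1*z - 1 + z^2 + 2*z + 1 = z^2 + z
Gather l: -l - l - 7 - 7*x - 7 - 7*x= -2*l - 14*x - 14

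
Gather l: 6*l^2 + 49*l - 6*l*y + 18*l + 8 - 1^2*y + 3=6*l^2 + l*(67 - 6*y) - y + 11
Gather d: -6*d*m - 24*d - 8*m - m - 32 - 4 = d*(-6*m - 24) - 9*m - 36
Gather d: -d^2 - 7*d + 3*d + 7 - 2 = -d^2 - 4*d + 5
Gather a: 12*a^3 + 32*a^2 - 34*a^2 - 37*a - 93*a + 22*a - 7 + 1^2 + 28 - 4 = 12*a^3 - 2*a^2 - 108*a + 18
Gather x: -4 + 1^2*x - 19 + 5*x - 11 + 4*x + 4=10*x - 30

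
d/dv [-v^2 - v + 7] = -2*v - 1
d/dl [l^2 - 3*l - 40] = 2*l - 3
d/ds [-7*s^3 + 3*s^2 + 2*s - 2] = -21*s^2 + 6*s + 2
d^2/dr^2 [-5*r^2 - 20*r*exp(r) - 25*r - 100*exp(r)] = -20*r*exp(r) - 140*exp(r) - 10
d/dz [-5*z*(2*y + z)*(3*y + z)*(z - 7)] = -60*y^2*z + 210*y^2 - 75*y*z^2 + 350*y*z - 20*z^3 + 105*z^2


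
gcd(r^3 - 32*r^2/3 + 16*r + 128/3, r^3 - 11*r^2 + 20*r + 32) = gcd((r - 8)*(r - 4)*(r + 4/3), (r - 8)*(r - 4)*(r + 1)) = r^2 - 12*r + 32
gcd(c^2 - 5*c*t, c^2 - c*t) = c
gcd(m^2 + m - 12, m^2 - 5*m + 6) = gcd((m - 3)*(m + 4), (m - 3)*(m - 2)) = m - 3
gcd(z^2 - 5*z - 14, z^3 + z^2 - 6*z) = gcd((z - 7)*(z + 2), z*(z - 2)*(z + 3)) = 1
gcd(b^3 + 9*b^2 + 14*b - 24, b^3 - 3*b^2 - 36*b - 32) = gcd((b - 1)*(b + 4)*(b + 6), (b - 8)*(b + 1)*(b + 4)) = b + 4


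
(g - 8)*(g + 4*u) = g^2 + 4*g*u - 8*g - 32*u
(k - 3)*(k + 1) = k^2 - 2*k - 3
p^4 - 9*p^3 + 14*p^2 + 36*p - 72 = (p - 6)*(p - 3)*(p - 2)*(p + 2)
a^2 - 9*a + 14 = (a - 7)*(a - 2)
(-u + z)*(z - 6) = -u*z + 6*u + z^2 - 6*z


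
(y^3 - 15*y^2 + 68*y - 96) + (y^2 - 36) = y^3 - 14*y^2 + 68*y - 132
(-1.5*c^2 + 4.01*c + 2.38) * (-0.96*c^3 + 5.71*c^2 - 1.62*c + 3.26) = 1.44*c^5 - 12.4146*c^4 + 23.0423*c^3 + 2.2036*c^2 + 9.217*c + 7.7588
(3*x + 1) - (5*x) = 1 - 2*x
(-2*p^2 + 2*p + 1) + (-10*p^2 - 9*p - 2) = -12*p^2 - 7*p - 1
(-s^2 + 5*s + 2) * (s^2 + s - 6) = -s^4 + 4*s^3 + 13*s^2 - 28*s - 12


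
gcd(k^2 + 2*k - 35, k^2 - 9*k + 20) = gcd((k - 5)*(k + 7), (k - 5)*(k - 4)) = k - 5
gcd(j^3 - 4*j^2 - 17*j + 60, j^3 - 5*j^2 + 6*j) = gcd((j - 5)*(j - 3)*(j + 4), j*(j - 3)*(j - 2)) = j - 3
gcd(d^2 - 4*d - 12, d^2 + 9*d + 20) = 1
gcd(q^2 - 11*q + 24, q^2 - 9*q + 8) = q - 8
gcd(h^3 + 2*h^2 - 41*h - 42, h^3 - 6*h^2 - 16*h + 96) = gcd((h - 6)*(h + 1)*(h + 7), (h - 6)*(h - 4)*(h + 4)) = h - 6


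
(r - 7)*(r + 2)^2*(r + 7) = r^4 + 4*r^3 - 45*r^2 - 196*r - 196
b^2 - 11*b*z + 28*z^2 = (b - 7*z)*(b - 4*z)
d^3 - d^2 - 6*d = d*(d - 3)*(d + 2)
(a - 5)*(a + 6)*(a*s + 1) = a^3*s + a^2*s + a^2 - 30*a*s + a - 30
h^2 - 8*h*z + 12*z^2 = (h - 6*z)*(h - 2*z)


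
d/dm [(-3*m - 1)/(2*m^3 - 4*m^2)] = (6*m^2 - 3*m - 4)/(2*m^3*(m^2 - 4*m + 4))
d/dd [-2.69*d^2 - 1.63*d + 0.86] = -5.38*d - 1.63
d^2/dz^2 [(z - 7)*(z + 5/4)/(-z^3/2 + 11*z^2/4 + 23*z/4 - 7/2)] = 2*(-16*z^3 - 60*z^2 - 138*z - 89)/(8*z^6 + 36*z^5 + 30*z^4 - 45*z^3 - 30*z^2 + 36*z - 8)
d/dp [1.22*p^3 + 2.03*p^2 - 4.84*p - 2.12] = 3.66*p^2 + 4.06*p - 4.84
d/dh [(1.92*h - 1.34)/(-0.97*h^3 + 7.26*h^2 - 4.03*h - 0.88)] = (3.7248*h^3 - 17.8386*h^2 + 19.4568*h - 7.0898)/(0.9409*h^6 - 14.0844*h^5 + 60.5258*h^4 - 56.8084*h^3 + 3.4633*h^2 + 7.0928*h + 0.7744)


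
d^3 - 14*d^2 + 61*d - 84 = (d - 7)*(d - 4)*(d - 3)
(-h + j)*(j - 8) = -h*j + 8*h + j^2 - 8*j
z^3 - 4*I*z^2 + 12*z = z*(z - 6*I)*(z + 2*I)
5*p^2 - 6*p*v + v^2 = (-5*p + v)*(-p + v)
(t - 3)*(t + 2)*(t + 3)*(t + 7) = t^4 + 9*t^3 + 5*t^2 - 81*t - 126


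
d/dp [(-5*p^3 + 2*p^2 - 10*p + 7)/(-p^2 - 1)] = 5*(p^4 + p^2 + 2*p + 2)/(p^4 + 2*p^2 + 1)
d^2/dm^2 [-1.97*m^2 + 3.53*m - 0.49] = -3.94000000000000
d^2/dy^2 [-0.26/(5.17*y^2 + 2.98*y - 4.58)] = (13.899028*y^2 + 8.011432*y - 0.26*(10.34*y + 2.98)*(20.68*y + 5.96) - 12.312872)/(5.17*y^2 + 2.98*y - 4.58)^3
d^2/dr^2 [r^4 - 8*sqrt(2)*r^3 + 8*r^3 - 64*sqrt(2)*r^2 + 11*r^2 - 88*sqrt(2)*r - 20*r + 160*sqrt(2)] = 12*r^2 - 48*sqrt(2)*r + 48*r - 128*sqrt(2) + 22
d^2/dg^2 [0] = 0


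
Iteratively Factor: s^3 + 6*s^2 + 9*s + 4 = (s + 1)*(s^2 + 5*s + 4) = (s + 1)^2*(s + 4)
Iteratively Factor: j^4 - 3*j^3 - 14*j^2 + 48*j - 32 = (j - 4)*(j^3 + j^2 - 10*j + 8) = (j - 4)*(j + 4)*(j^2 - 3*j + 2) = (j - 4)*(j - 1)*(j + 4)*(j - 2)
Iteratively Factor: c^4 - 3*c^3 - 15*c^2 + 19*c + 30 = (c - 5)*(c^3 + 2*c^2 - 5*c - 6) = (c - 5)*(c - 2)*(c^2 + 4*c + 3) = (c - 5)*(c - 2)*(c + 1)*(c + 3)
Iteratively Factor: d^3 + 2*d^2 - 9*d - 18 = (d - 3)*(d^2 + 5*d + 6) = (d - 3)*(d + 3)*(d + 2)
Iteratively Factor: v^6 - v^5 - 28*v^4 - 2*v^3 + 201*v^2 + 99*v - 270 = (v + 2)*(v^5 - 3*v^4 - 22*v^3 + 42*v^2 + 117*v - 135) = (v - 3)*(v + 2)*(v^4 - 22*v^2 - 24*v + 45) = (v - 3)*(v - 1)*(v + 2)*(v^3 + v^2 - 21*v - 45) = (v - 5)*(v - 3)*(v - 1)*(v + 2)*(v^2 + 6*v + 9) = (v - 5)*(v - 3)*(v - 1)*(v + 2)*(v + 3)*(v + 3)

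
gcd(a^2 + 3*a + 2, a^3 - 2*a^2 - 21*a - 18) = a + 1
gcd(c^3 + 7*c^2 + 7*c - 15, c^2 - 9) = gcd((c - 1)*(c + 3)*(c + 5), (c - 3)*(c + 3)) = c + 3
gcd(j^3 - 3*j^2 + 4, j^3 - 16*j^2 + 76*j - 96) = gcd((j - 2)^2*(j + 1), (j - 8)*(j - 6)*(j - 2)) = j - 2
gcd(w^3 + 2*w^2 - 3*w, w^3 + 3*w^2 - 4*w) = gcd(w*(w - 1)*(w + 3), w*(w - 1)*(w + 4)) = w^2 - w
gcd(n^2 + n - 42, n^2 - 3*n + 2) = 1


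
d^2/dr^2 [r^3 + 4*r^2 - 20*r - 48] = 6*r + 8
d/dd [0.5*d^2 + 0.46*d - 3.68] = 1.0*d + 0.46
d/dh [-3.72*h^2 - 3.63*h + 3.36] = -7.44*h - 3.63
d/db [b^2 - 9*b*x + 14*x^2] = 2*b - 9*x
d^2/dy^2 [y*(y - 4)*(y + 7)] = 6*y + 6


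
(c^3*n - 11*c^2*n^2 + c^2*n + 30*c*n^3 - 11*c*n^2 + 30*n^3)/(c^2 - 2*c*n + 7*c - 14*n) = n*(c^3 - 11*c^2*n + c^2 + 30*c*n^2 - 11*c*n + 30*n^2)/(c^2 - 2*c*n + 7*c - 14*n)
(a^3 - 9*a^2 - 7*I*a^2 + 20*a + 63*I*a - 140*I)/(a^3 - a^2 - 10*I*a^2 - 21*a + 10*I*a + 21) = (a^2 - 9*a + 20)/(a^2 - a*(1 + 3*I) + 3*I)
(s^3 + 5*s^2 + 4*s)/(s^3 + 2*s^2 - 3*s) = (s^2 + 5*s + 4)/(s^2 + 2*s - 3)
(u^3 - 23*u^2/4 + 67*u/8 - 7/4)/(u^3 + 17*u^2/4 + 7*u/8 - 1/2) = (2*u^2 - 11*u + 14)/(2*u^2 + 9*u + 4)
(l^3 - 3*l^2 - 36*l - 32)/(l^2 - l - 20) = (l^2 - 7*l - 8)/(l - 5)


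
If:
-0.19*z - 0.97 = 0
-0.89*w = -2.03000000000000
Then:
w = 2.28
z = -5.11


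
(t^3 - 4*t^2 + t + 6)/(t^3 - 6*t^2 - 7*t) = (t^2 - 5*t + 6)/(t*(t - 7))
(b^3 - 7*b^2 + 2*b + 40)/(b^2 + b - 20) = (b^2 - 3*b - 10)/(b + 5)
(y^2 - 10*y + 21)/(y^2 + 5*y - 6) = (y^2 - 10*y + 21)/(y^2 + 5*y - 6)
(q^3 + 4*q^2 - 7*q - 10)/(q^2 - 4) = (q^2 + 6*q + 5)/(q + 2)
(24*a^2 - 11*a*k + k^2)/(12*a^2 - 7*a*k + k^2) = (8*a - k)/(4*a - k)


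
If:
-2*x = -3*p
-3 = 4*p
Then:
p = -3/4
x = -9/8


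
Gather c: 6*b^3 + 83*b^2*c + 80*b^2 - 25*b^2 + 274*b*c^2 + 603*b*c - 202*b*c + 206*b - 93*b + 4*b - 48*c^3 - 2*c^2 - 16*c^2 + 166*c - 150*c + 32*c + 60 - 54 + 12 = 6*b^3 + 55*b^2 + 117*b - 48*c^3 + c^2*(274*b - 18) + c*(83*b^2 + 401*b + 48) + 18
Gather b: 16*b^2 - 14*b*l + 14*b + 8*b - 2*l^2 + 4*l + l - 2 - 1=16*b^2 + b*(22 - 14*l) - 2*l^2 + 5*l - 3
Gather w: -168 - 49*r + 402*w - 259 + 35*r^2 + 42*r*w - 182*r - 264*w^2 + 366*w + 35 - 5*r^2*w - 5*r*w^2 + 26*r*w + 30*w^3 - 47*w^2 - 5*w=35*r^2 - 231*r + 30*w^3 + w^2*(-5*r - 311) + w*(-5*r^2 + 68*r + 763) - 392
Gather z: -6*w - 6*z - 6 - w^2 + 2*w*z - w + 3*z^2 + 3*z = -w^2 - 7*w + 3*z^2 + z*(2*w - 3) - 6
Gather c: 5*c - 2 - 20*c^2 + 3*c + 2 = -20*c^2 + 8*c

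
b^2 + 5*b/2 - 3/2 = (b - 1/2)*(b + 3)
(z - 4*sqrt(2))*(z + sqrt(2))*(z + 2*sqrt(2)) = z^3 - sqrt(2)*z^2 - 20*z - 16*sqrt(2)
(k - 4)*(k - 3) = k^2 - 7*k + 12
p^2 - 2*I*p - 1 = (p - I)^2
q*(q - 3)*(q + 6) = q^3 + 3*q^2 - 18*q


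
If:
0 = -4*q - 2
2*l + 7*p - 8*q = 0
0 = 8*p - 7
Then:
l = -81/16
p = 7/8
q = -1/2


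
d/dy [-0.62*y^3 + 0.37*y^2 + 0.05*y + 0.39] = -1.86*y^2 + 0.74*y + 0.05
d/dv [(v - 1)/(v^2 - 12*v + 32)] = (v^2 - 12*v - 2*(v - 6)*(v - 1) + 32)/(v^2 - 12*v + 32)^2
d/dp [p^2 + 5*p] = 2*p + 5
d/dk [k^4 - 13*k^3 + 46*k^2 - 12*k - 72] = 4*k^3 - 39*k^2 + 92*k - 12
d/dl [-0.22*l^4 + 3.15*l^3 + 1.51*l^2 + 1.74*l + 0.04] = -0.88*l^3 + 9.45*l^2 + 3.02*l + 1.74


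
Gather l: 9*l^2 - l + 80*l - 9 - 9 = 9*l^2 + 79*l - 18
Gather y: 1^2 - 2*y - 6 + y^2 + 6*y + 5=y^2 + 4*y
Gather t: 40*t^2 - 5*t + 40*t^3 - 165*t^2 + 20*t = 40*t^3 - 125*t^2 + 15*t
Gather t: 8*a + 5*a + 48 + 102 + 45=13*a + 195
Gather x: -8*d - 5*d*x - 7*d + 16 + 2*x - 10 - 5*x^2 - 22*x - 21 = -15*d - 5*x^2 + x*(-5*d - 20) - 15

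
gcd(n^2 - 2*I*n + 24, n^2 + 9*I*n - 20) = n + 4*I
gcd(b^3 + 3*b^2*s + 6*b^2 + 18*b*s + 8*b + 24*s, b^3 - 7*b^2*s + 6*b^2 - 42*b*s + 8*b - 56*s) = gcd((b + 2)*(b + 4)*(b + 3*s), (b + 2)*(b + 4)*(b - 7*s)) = b^2 + 6*b + 8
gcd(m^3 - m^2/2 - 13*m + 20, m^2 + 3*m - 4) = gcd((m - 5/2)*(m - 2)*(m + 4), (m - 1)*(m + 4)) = m + 4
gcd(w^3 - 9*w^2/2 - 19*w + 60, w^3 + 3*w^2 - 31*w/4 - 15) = w^2 + 3*w/2 - 10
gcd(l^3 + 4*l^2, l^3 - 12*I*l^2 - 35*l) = l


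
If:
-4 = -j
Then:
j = 4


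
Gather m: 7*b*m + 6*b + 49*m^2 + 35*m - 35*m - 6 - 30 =7*b*m + 6*b + 49*m^2 - 36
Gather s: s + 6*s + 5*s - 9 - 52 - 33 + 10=12*s - 84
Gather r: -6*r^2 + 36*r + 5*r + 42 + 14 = -6*r^2 + 41*r + 56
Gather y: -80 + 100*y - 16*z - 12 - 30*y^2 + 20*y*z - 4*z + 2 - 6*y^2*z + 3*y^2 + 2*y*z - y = y^2*(-6*z - 27) + y*(22*z + 99) - 20*z - 90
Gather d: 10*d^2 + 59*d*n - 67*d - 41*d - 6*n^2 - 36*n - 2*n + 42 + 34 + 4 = 10*d^2 + d*(59*n - 108) - 6*n^2 - 38*n + 80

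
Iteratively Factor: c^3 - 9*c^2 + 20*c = (c - 5)*(c^2 - 4*c) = (c - 5)*(c - 4)*(c)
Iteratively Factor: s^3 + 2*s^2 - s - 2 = (s - 1)*(s^2 + 3*s + 2) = (s - 1)*(s + 1)*(s + 2)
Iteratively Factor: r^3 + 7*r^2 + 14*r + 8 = (r + 4)*(r^2 + 3*r + 2) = (r + 1)*(r + 4)*(r + 2)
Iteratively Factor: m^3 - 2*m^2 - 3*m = (m - 3)*(m^2 + m) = (m - 3)*(m + 1)*(m)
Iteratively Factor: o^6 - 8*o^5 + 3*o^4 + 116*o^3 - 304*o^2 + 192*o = (o)*(o^5 - 8*o^4 + 3*o^3 + 116*o^2 - 304*o + 192) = o*(o + 4)*(o^4 - 12*o^3 + 51*o^2 - 88*o + 48) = o*(o - 3)*(o + 4)*(o^3 - 9*o^2 + 24*o - 16) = o*(o - 3)*(o - 1)*(o + 4)*(o^2 - 8*o + 16) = o*(o - 4)*(o - 3)*(o - 1)*(o + 4)*(o - 4)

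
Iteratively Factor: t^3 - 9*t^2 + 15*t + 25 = (t - 5)*(t^2 - 4*t - 5) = (t - 5)*(t + 1)*(t - 5)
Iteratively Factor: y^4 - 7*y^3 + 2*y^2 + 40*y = (y + 2)*(y^3 - 9*y^2 + 20*y) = (y - 4)*(y + 2)*(y^2 - 5*y) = (y - 5)*(y - 4)*(y + 2)*(y)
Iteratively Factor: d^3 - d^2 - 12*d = (d)*(d^2 - d - 12) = d*(d + 3)*(d - 4)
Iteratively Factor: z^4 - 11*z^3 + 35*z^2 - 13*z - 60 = (z + 1)*(z^3 - 12*z^2 + 47*z - 60) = (z - 5)*(z + 1)*(z^2 - 7*z + 12) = (z - 5)*(z - 4)*(z + 1)*(z - 3)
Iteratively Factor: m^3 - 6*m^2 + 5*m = (m)*(m^2 - 6*m + 5) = m*(m - 1)*(m - 5)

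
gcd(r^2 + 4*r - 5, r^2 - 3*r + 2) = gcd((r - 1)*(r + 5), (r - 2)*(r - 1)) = r - 1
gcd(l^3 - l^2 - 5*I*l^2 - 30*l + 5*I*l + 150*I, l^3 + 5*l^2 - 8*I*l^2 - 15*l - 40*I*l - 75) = l^2 + l*(5 - 5*I) - 25*I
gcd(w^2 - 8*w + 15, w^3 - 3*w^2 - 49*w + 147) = w - 3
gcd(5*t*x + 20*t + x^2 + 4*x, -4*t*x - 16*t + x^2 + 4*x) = x + 4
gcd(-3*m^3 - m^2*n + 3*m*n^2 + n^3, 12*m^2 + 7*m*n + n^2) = 3*m + n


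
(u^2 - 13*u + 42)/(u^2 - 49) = (u - 6)/(u + 7)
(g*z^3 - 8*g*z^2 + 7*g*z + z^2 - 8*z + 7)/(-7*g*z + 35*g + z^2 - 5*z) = (-g*z^3 + 8*g*z^2 - 7*g*z - z^2 + 8*z - 7)/(7*g*z - 35*g - z^2 + 5*z)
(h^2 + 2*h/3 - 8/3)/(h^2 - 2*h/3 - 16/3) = (3*h - 4)/(3*h - 8)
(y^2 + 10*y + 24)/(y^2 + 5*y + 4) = (y + 6)/(y + 1)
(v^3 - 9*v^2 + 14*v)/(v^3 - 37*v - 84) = v*(v - 2)/(v^2 + 7*v + 12)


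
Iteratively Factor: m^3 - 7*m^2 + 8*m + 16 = (m - 4)*(m^2 - 3*m - 4) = (m - 4)^2*(m + 1)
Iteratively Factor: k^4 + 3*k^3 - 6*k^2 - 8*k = (k)*(k^3 + 3*k^2 - 6*k - 8) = k*(k + 4)*(k^2 - k - 2) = k*(k - 2)*(k + 4)*(k + 1)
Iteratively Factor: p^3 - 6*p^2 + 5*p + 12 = (p - 3)*(p^2 - 3*p - 4) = (p - 4)*(p - 3)*(p + 1)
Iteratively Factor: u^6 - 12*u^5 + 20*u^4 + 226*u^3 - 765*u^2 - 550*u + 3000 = (u - 5)*(u^5 - 7*u^4 - 15*u^3 + 151*u^2 - 10*u - 600) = (u - 5)*(u + 2)*(u^4 - 9*u^3 + 3*u^2 + 145*u - 300) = (u - 5)*(u - 3)*(u + 2)*(u^3 - 6*u^2 - 15*u + 100) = (u - 5)^2*(u - 3)*(u + 2)*(u^2 - u - 20) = (u - 5)^2*(u - 3)*(u + 2)*(u + 4)*(u - 5)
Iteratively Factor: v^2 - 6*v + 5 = (v - 5)*(v - 1)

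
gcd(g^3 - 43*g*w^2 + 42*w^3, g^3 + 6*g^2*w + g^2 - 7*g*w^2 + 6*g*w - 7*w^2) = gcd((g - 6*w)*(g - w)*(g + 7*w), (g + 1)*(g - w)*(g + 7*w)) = -g^2 - 6*g*w + 7*w^2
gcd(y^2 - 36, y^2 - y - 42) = y + 6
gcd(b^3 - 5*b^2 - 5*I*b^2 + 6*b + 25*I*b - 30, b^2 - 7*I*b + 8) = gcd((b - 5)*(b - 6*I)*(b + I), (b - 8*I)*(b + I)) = b + I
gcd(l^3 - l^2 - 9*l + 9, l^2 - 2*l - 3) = l - 3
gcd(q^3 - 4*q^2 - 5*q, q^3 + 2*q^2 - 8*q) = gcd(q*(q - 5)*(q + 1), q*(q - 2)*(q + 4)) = q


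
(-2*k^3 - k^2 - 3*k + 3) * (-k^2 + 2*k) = 2*k^5 - 3*k^4 + k^3 - 9*k^2 + 6*k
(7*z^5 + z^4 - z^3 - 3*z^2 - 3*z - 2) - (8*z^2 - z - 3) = 7*z^5 + z^4 - z^3 - 11*z^2 - 2*z + 1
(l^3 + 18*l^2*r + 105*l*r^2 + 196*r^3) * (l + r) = l^4 + 19*l^3*r + 123*l^2*r^2 + 301*l*r^3 + 196*r^4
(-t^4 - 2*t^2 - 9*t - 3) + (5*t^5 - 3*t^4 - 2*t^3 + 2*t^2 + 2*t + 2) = 5*t^5 - 4*t^4 - 2*t^3 - 7*t - 1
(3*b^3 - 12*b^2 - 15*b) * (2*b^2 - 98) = 6*b^5 - 24*b^4 - 324*b^3 + 1176*b^2 + 1470*b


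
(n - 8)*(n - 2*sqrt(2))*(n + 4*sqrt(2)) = n^3 - 8*n^2 + 2*sqrt(2)*n^2 - 16*sqrt(2)*n - 16*n + 128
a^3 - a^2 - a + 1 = (a - 1)^2*(a + 1)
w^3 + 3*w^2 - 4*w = w*(w - 1)*(w + 4)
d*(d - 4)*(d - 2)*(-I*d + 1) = -I*d^4 + d^3 + 6*I*d^3 - 6*d^2 - 8*I*d^2 + 8*d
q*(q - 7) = q^2 - 7*q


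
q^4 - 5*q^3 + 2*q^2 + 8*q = q*(q - 4)*(q - 2)*(q + 1)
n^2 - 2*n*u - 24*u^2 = (n - 6*u)*(n + 4*u)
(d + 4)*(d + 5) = d^2 + 9*d + 20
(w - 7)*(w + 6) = w^2 - w - 42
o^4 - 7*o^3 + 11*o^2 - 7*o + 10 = (o - 5)*(o - 2)*(o - I)*(o + I)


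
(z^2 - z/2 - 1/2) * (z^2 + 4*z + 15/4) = z^4 + 7*z^3/2 + 5*z^2/4 - 31*z/8 - 15/8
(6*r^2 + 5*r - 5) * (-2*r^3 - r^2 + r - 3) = -12*r^5 - 16*r^4 + 11*r^3 - 8*r^2 - 20*r + 15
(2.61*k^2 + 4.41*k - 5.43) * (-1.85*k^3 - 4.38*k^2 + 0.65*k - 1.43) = -4.8285*k^5 - 19.5903*k^4 - 7.5738*k^3 + 22.9176*k^2 - 9.8358*k + 7.7649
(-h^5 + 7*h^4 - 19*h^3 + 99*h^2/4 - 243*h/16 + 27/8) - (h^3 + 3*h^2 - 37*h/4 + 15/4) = -h^5 + 7*h^4 - 20*h^3 + 87*h^2/4 - 95*h/16 - 3/8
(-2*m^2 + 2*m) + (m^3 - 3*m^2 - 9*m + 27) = m^3 - 5*m^2 - 7*m + 27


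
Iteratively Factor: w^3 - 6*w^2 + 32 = (w - 4)*(w^2 - 2*w - 8) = (w - 4)^2*(w + 2)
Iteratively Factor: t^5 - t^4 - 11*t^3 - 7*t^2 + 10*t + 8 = (t - 4)*(t^4 + 3*t^3 + t^2 - 3*t - 2) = (t - 4)*(t + 1)*(t^3 + 2*t^2 - t - 2) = (t - 4)*(t - 1)*(t + 1)*(t^2 + 3*t + 2) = (t - 4)*(t - 1)*(t + 1)^2*(t + 2)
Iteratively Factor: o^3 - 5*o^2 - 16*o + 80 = (o - 4)*(o^2 - o - 20) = (o - 4)*(o + 4)*(o - 5)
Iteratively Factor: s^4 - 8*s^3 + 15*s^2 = (s - 3)*(s^3 - 5*s^2) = (s - 5)*(s - 3)*(s^2) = s*(s - 5)*(s - 3)*(s)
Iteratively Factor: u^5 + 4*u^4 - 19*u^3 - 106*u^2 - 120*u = (u)*(u^4 + 4*u^3 - 19*u^2 - 106*u - 120) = u*(u + 2)*(u^3 + 2*u^2 - 23*u - 60) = u*(u + 2)*(u + 4)*(u^2 - 2*u - 15) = u*(u - 5)*(u + 2)*(u + 4)*(u + 3)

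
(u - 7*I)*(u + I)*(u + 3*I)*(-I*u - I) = -I*u^4 - 3*u^3 - I*u^3 - 3*u^2 - 25*I*u^2 + 21*u - 25*I*u + 21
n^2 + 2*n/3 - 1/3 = (n - 1/3)*(n + 1)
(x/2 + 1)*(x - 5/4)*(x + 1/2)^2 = x^4/2 + 7*x^3/8 - 3*x^2/4 - 37*x/32 - 5/16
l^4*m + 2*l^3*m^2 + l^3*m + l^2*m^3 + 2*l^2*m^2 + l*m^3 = l*(l + m)^2*(l*m + m)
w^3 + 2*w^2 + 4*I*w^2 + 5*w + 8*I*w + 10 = (w + 2)*(w - I)*(w + 5*I)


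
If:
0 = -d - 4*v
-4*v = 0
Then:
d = 0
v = 0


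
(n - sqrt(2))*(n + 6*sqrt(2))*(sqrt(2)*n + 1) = sqrt(2)*n^3 + 11*n^2 - 7*sqrt(2)*n - 12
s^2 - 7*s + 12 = (s - 4)*(s - 3)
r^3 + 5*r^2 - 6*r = r*(r - 1)*(r + 6)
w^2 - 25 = (w - 5)*(w + 5)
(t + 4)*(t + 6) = t^2 + 10*t + 24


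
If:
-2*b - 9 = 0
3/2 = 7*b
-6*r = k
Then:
No Solution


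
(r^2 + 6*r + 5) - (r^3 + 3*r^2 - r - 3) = -r^3 - 2*r^2 + 7*r + 8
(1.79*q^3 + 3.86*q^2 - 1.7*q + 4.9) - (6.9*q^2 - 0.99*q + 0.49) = 1.79*q^3 - 3.04*q^2 - 0.71*q + 4.41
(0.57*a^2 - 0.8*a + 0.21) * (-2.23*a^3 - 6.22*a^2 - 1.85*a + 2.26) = -1.2711*a^5 - 1.7614*a^4 + 3.4532*a^3 + 1.462*a^2 - 2.1965*a + 0.4746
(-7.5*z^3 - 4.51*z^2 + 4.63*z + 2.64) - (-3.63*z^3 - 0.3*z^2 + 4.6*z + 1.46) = -3.87*z^3 - 4.21*z^2 + 0.0300000000000002*z + 1.18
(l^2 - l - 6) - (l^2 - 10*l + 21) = 9*l - 27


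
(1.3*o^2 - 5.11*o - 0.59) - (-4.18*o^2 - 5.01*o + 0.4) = 5.48*o^2 - 0.100000000000001*o - 0.99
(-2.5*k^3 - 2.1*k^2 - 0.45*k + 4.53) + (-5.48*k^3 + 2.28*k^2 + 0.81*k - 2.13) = -7.98*k^3 + 0.18*k^2 + 0.36*k + 2.4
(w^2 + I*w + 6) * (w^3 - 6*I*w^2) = w^5 - 5*I*w^4 + 12*w^3 - 36*I*w^2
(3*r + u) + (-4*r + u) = -r + 2*u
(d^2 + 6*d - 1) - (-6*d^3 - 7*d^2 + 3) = 6*d^3 + 8*d^2 + 6*d - 4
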